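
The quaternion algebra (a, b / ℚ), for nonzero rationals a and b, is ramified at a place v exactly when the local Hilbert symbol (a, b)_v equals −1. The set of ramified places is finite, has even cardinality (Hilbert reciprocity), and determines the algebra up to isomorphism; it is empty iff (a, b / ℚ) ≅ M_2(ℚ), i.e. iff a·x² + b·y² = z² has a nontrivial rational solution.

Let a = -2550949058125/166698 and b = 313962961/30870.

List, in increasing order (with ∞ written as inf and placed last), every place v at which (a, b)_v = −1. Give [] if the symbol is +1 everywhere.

(a, b) ≡ (-546, 70) mod (ℚ^×)²; places V = {2, 3, 5, 7, 13, 29, 47, ∞}.
(a,b)_13: α=3, u≡4; β=2, v≡7 (mod 13); (4|13)=+1, (7|13)=-1; sign (−1)^0·+1^2·-1^3 = -1.
(a,b)_3: α=-5, u≡1; β=-2, v≡1 (mod 3); (1|3)=+1, (1|3)=+1; sign (−1)^0·+1^-2·+1^-5 = +1.
(a,b)_7: α=-3, u≡5; β=-3, v≡3 (mod 7); (5|7)=-1, (3|7)=-1; sign (−1)^1·-1^-3·-1^-3 = -1.
(a,b)_47: α=2, u≡8; β=2, v≡26 (mod 47); (8|47)=+1, (26|47)=-1; sign (−1)^0·+1^2·-1^2 = +1.
(a,b)_2: α=-1, β=-1; u≡7, v≡3 (mod 8); ε(u)ε(v)=1·1, αω(v)=-1·1, βω(u)=-1·0; sum ≡ 0  ⇒  +1.
(a,b)_5: α=4, u≡4; β=-1, v≡4 (mod 5); (4|5)=+1, (4|5)=+1; sign (−1)^0·+1^-1·+1^4 = +1.
(a,b)_∞: sgn(-546)=−, sgn(70)=+, so +1.
(a,b)_29: α=2, u≡16; β=2, v≡21 (mod 29); (16|29)=+1, (21|29)=-1; sign (−1)^0·+1^2·-1^2 = +1.
Ram(-546, 70) = {7, 13}; no ℚ_7-point on the conic.

[7, 13]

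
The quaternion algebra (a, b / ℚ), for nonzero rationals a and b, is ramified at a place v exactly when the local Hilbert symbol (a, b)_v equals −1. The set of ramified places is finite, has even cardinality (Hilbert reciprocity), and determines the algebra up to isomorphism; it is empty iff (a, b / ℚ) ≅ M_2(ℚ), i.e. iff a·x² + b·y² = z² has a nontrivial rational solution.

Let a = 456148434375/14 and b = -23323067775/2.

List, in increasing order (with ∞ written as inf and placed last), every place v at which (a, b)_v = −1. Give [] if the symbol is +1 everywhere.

[3, 5, 7, 43]

Mod squares: a ≡ 2146130, b ≡ -7998. Check v ∈ {∞, 2, 3, 5, 7, 23, 31, 43}.
v=∞: 2146130 > 0 and -7998 < 0  ⇒  (a,b)_∞ = +1.
v=23: a=23^3·(≡20), b=23^2·(≡12) mod 23; (20|23)=-1, (12|23)=+1; (−1)^{3·2·11}·(-1)^2·(+1)^3 = +1.
v=7: a=7^-1·(≡2), b=7^2·(≡3) mod 7; (2|7)=+1, (3|7)=-1; (−1)^{-1·2·3}·(+1)^2·(-1)^-1 = -1.
v=43: a=43^1·(≡42), b=43^1·(≡22) mod 43; (42|43)=-1, (22|43)=-1; (−1)^{1·1·21}·(-1)^1·(-1)^1 = -1.
v=2: v_2(a)=-1, v_2(b)=-1; units ≡ 1, 1 (mod 8); ε·ε+αω+βω = 0·0+-1·0+-1·0 ≡ 0  ⇒  (a,b)_2 = +1.
v=31: a=31^1·(≡1), b=31^1·(≡24) mod 31; (1|31)=+1, (24|31)=-1; (−1)^{1·1·15}·(+1)^1·(-1)^1 = +1.
v=3: a=3^2·(≡2), b=3^3·(≡1) mod 3; (2|3)=-1, (1|3)=+1; (−1)^{2·3·1}·(-1)^3·(+1)^2 = -1.
v=5: a=5^5·(≡1), b=5^2·(≡2) mod 5; (1|5)=+1, (2|5)=-1; (−1)^{5·2·2}·(+1)^2·(-1)^5 = -1.
Ram(2146130, -7998) = {3, 5, 7, 43}; no ℚ_3-point on the conic.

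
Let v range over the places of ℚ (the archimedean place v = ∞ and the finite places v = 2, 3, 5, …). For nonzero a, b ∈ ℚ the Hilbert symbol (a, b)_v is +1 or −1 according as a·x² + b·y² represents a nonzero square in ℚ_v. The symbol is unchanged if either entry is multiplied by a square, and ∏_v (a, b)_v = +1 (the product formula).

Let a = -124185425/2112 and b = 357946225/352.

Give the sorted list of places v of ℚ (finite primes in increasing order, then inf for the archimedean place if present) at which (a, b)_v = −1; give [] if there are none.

(a, b) ≡ (-969969, 38038) mod (ℚ^×)²; places V = {2, 3, 5, 7, 11, 13, 17, 19, ∞}.
(a,b)_19: α=1, u≡13; β=1, v≡11 (mod 19); (13|19)=-1, (11|19)=+1; sign (−1)^1·-1^1·+1^1 = +1.
(a,b)_7: α=1, u≡5; β=3, v≡4 (mod 7); (5|7)=-1, (4|7)=+1; sign (−1)^1·-1^3·+1^1 = +1.
(a,b)_∞: sgn(-969969)=−, sgn(38038)=+, so +1.
(a,b)_13: α=3, u≡2; β=3, v≡9 (mod 13); (2|13)=-1, (9|13)=+1; sign (−1)^0·-1^3·+1^3 = -1.
(a,b)_17: α=1, u≡7; β=0, v≡16 (mod 17); (7|17)=-1, (16|17)=+1; sign (−1)^0·-1^0·+1^1 = +1.
(a,b)_3: α=-1, u≡2; β=0, v≡1 (mod 3); (2|3)=-1, (1|3)=+1; sign (−1)^0·-1^0·+1^-1 = +1.
(a,b)_2: α=-6, β=-5; u≡7, v≡3 (mod 8); ε(u)ε(v)=1·1, αω(v)=-6·1, βω(u)=-5·0; sum ≡ 1  ⇒  -1.
(a,b)_11: α=-1, u≡2; β=-1, v≡1 (mod 11); (2|11)=-1, (1|11)=+1; sign (−1)^1·-1^-1·+1^-1 = +1.
(a,b)_5: α=2, u≡4; β=2, v≡2 (mod 5); (4|5)=+1, (2|5)=-1; sign (−1)^0·+1^2·-1^2 = +1.
(-969969, 38038 / ℚ) ramifies at {2, 13}: a division algebra.

[2, 13]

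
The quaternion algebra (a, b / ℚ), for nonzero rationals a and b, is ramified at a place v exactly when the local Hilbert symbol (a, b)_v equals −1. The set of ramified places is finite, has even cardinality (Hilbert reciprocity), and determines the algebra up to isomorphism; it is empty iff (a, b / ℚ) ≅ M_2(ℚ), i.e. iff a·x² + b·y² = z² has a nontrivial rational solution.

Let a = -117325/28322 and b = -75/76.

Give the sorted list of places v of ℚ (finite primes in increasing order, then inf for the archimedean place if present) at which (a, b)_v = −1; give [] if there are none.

(a, b) ≡ (-26, -57) mod (ℚ^×)²; places V = {2, 3, 5, 7, 13, 17, 19, ∞}.
(a,b)_2: α=-1, β=-2; u≡3, v≡7 (mod 8); ε(u)ε(v)=1·1, αω(v)=-1·0, βω(u)=-2·1; sum ≡ 1  ⇒  -1.
(a,b)_∞: sgn(-26)=−, sgn(-57)=−, so -1.
(a,b)_5: α=2, u≡1; β=2, v≡2 (mod 5); (1|5)=+1, (2|5)=-1; sign (−1)^0·+1^2·-1^2 = +1.
(a,b)_17: α=-2, u≡2; β=0, v≡14 (mod 17); (2|17)=+1, (14|17)=-1; sign (−1)^0·+1^0·-1^-2 = +1.
(a,b)_19: α=2, u≡3; β=-1, v≡5 (mod 19); (3|19)=-1, (5|19)=+1; sign (−1)^0·-1^-1·+1^2 = -1.
(a,b)_7: α=-2, u≡4; β=0, v≡5 (mod 7); (4|7)=+1, (5|7)=-1; sign (−1)^0·+1^0·-1^-2 = +1.
(a,b)_3: α=0, u≡1; β=1, v≡2 (mod 3); (1|3)=+1, (2|3)=-1; sign (−1)^0·+1^1·-1^0 = +1.
(a,b)_13: α=1, u≡11; β=0, v≡5 (mod 13); (11|13)=-1, (5|13)=-1; sign (−1)^0·-1^0·-1^1 = -1.
(-26, -57 / ℚ) ramifies at {2, 13, 19, ∞}: a division algebra.

[2, 13, 19, inf]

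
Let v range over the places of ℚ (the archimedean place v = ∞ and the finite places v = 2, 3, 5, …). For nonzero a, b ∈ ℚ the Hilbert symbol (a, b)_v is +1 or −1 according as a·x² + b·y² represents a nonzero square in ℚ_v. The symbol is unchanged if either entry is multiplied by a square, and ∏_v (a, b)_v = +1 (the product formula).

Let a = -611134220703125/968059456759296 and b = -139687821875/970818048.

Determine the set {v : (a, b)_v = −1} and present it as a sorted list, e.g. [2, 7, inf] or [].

[2, 3, 7, inf]

(a, b) ≡ (-30, -70) mod (ℚ^×)²; places V = {2, 3, 5, 7, 11, 17, 19, ∞}.
(a,b)_∞: sgn(-30)=−, sgn(-70)=−, so -1.
(a,b)_3: α=-17, u≡2; β=-8, v≡2 (mod 3); (2|3)=-1, (2|3)=-1; sign (−1)^0·-1^-8·-1^-17 = -1.
(a,b)_19: α=4, u≡14; β=4, v≡17 (mod 19); (14|19)=-1, (17|19)=+1; sign (−1)^0·-1^4·+1^4 = +1.
(a,b)_11: α=-4, u≡9; β=0, v≡7 (mod 11); (9|11)=+1, (7|11)=-1; sign (−1)^0·+1^0·-1^-4 = +1.
(a,b)_17: α=0, u≡2; β=-2, v≡13 (mod 17); (2|17)=+1, (13|17)=+1; sign (−1)^0·+1^-2·+1^0 = +1.
(a,b)_7: α=4, u≡5; β=3, v≡2 (mod 7); (5|7)=-1, (2|7)=+1; sign (−1)^0·-1^3·+1^4 = -1.
(a,b)_5: α=9, u≡4; β=5, v≡4 (mod 5); (4|5)=+1, (4|5)=+1; sign (−1)^0·+1^5·+1^9 = +1.
(a,b)_2: α=-9, β=-9; u≡1, v≡5 (mod 8); ε(u)ε(v)=0·0, αω(v)=-9·1, βω(u)=-9·0; sum ≡ 1  ⇒  -1.
Ram(-30, -70) = {2, 3, 7, ∞}; no ℚ_2-point on the conic.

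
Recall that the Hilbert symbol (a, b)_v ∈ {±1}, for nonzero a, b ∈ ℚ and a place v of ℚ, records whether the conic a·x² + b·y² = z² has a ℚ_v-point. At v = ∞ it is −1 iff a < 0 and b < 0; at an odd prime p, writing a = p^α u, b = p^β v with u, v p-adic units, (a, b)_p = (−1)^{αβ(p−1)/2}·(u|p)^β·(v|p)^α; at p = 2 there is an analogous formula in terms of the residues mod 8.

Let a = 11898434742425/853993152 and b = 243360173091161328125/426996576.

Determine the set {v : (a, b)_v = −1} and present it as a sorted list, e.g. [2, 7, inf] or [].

[11, 17]

(a, b) ≡ (51, 462) mod (ℚ^×)²; places V = {2, 3, 5, 7, 11, 17, 19, 37, 41, 53, ∞}.
(a,b)_41: α=2, u≡4; β=2, v≡27 (mod 41); (4|41)=+1, (27|41)=-1; sign (−1)^0·+1^2·-1^2 = +1.
(a,b)_17: α=1, u≡7; β=2, v≡14 (mod 17); (7|17)=-1, (14|17)=-1; sign (−1)^0·-1^2·-1^1 = -1.
(a,b)_37: α=-2, u≡19; β=-2, v≡6 (mod 37); (19|37)=-1, (6|37)=-1; sign (−1)^0·-1^-2·-1^-2 = +1.
(a,b)_∞: sgn(51)=+, sgn(462)=+, so +1.
(a,b)_19: α=-2, u≡18; β=-2, v≡9 (mod 19); (18|19)=-1, (9|19)=+1; sign (−1)^0·-1^-2·+1^-2 = +1.
(a,b)_2: α=-6, β=-5; u≡3, v≡7 (mod 8); ε(u)ε(v)=1·1, αω(v)=-6·0, βω(u)=-5·1; sum ≡ 0  ⇒  +1.
(a,b)_5: α=2, u≡1; β=8, v≡3 (mod 5); (1|5)=+1, (3|5)=-1; sign (−1)^0·+1^8·-1^2 = +1.
(a,b)_7: α=2, u≡4; β=3, v≡5 (mod 7); (4|7)=+1, (5|7)=-1; sign (−1)^0·+1^3·-1^2 = +1.
(a,b)_53: α=2, u≡50; β=2, v≡47 (mod 53); (50|53)=-1, (47|53)=+1; sign (−1)^0·-1^2·+1^2 = +1.
(a,b)_3: α=-3, u≡2; β=-3, v≡1 (mod 3); (2|3)=-1, (1|3)=+1; sign (−1)^1·-1^-3·+1^-3 = +1.
(a,b)_11: α=2, u≡6; β=3, v≡1 (mod 11); (6|11)=-1, (1|11)=+1; sign (−1)^0·-1^3·+1^2 = -1.
Ram(51, 462) = {11, 17}; no ℚ_11-point on the conic.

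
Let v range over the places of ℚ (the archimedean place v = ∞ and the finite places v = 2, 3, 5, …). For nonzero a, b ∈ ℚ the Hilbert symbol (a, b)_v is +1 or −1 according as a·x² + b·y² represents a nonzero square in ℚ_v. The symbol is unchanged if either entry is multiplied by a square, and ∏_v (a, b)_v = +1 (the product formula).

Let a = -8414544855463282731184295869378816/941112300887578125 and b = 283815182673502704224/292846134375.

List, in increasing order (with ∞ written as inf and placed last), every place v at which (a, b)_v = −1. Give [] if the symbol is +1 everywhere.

Mod squares: a ≡ -5, b ≡ 5610. Check v ∈ {∞, 2, 3, 5, 7, 11, 13, 17, 23}.
v=2: v_2(a)=8, v_2(b)=5; units ≡ 3, 5 (mod 8); ε·ε+αω+βω = 1·0+8·1+5·1 ≡ 1  ⇒  (a,b)_2 = -1.
v=3: a=3^-16·(≡1), b=3^-11·(≡1) mod 3; (1|3)=+1, (1|3)=+1; (−1)^{-16·-11·1}·(+1)^-11·(+1)^-16 = +1.
v=7: a=7^10·(≡1), b=7^6·(≡6) mod 7; (1|7)=+1, (6|7)=-1; (−1)^{10·6·3}·(+1)^6·(-1)^10 = +1.
v=11: a=11^2·(≡6), b=11^1·(≡1) mod 11; (6|11)=-1, (1|11)=+1; (−1)^{2·1·5}·(-1)^1·(+1)^2 = -1.
v=17: a=17^8·(≡12), b=17^5·(≡5) mod 17; (12|17)=-1, (5|17)=-1; (−1)^{8·5·8}·(-1)^5·(-1)^8 = -1.
v=13: a=13^10·(≡7), b=13^6·(≡8) mod 13; (7|13)=-1, (8|13)=-1; (−1)^{10·6·6}·(-1)^6·(-1)^10 = +1.
v=5: a=5^-7·(≡4), b=5^-5·(≡3) mod 5; (4|5)=+1, (3|5)=-1; (−1)^{-7·-5·2}·(+1)^-5·(-1)^-7 = -1.
v=∞: -5 < 0 and 5610 > 0  ⇒  (a,b)_∞ = +1.
v=23: a=23^-4·(≡13), b=23^-2·(≡20) mod 23; (13|23)=+1, (20|23)=-1; (−1)^{-4·-2·11}·(+1)^-2·(-1)^-4 = +1.
|Ram(-5, 5610)| = 4, even; anisotropic at {2, 5, 11, 17}.

[2, 5, 11, 17]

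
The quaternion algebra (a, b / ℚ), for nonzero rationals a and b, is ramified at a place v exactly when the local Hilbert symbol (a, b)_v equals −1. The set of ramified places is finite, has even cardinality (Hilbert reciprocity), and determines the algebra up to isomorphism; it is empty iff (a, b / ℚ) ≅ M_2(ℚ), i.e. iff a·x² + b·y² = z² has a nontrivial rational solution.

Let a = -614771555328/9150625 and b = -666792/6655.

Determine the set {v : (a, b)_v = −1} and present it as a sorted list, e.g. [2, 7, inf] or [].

Mod squares: a ≡ -7, b ≡ -2310. Check v ∈ {∞, 2, 3, 5, 7, 11}.
v=5: a=5^-4·(≡2), b=5^-1·(≡3) mod 5; (2|5)=-1, (3|5)=-1; (−1)^{-4·-1·2}·(-1)^-1·(-1)^-4 = -1.
v=2: v_2(a)=10, v_2(b)=3; units ≡ 1, 5 (mod 8); ε·ε+αω+βω = 0·0+10·1+3·0 ≡ 0  ⇒  (a,b)_2 = +1.
v=3: a=3^6·(≡2), b=3^5·(≡1) mod 3; (2|3)=-1, (1|3)=+1; (−1)^{6·5·1}·(-1)^5·(+1)^6 = -1.
v=∞: -7 < 0 and -2310 < 0  ⇒  (a,b)_∞ = -1.
v=7: a=7^7·(≡5), b=7^3·(≡6) mod 7; (5|7)=-1, (6|7)=-1; (−1)^{7·3·3}·(-1)^3·(-1)^7 = -1.
v=11: a=11^-4·(≡9), b=11^-3·(≡10) mod 11; (9|11)=+1, (10|11)=-1; (−1)^{-4·-3·5}·(+1)^-3·(-1)^-4 = +1.
Ram(-7, -2310) = {3, 5, 7, ∞}; no ℚ_3-point on the conic.

[3, 5, 7, inf]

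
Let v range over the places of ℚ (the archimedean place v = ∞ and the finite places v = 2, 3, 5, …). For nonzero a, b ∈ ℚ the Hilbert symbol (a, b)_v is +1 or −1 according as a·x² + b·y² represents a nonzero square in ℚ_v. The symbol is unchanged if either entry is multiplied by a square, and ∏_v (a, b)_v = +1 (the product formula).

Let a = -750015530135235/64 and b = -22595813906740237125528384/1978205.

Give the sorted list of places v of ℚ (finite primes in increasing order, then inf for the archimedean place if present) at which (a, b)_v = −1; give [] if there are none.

[5, 7, 13, 19, 37, inf]

Mod squares: a ≡ -16835, b ≡ -3705. Check v ∈ {∞, 2, 3, 5, 7, 13, 17, 19, 23, 37, 41, 47}.
v=37: a=37^1·(≡1), b=37^-2·(≡8) mod 37; (1|37)=+1, (8|37)=-1; (−1)^{1·-2·18}·(+1)^-2·(-1)^1 = -1.
v=23: a=23^4·(≡1), b=23^6·(≡11) mod 23; (1|23)=+1, (11|23)=-1; (−1)^{4·6·11}·(+1)^6·(-1)^4 = +1.
v=2: v_2(a)=-6, v_2(b)=6; units ≡ 5, 7 (mod 8); ε·ε+αω+βω = 0·1+-6·0+6·1 ≡ 0  ⇒  (a,b)_2 = +1.
v=5: a=5^1·(≡2), b=5^-1·(≡1) mod 5; (2|5)=-1, (1|5)=+1; (−1)^{1·-1·2}·(-1)^-1·(+1)^1 = -1.
v=∞: -16835 < 0 and -3705 < 0  ⇒  (a,b)_∞ = -1.
v=3: a=3^2·(≡1), b=3^1·(≡1) mod 3; (1|3)=+1, (1|3)=+1; (−1)^{2·1·1}·(+1)^1·(+1)^2 = +1.
v=41: a=41^0·(≡33), b=41^2·(≡13) mod 41; (33|41)=+1, (13|41)=-1; (−1)^{0·2·20}·(+1)^2·(-1)^0 = +1.
v=19: a=19^2·(≡3), b=19^3·(≡8) mod 19; (3|19)=-1, (8|19)=-1; (−1)^{2·3·9}·(-1)^3·(-1)^2 = -1.
v=47: a=47^0·(≡39), b=47^2·(≡1) mod 47; (39|47)=-1, (1|47)=+1; (−1)^{0·2·23}·(-1)^2·(+1)^0 = +1.
v=13: a=13^1·(≡7), b=13^1·(≡9) mod 13; (7|13)=-1, (9|13)=+1; (−1)^{1·1·6}·(-1)^1·(+1)^1 = -1.
v=17: a=17^0·(≡14), b=17^-2·(≡16) mod 17; (14|17)=-1, (16|17)=+1; (−1)^{0·-2·8}·(-1)^-2·(+1)^0 = +1.
v=7: a=7^3·(≡6), b=7^4·(≡6) mod 7; (6|7)=-1, (6|7)=-1; (−1)^{3·4·3}·(-1)^4·(-1)^3 = -1.
Ram(-16835, -3705) = {5, 7, 13, 19, 37, ∞}; no ℚ_5-point on the conic.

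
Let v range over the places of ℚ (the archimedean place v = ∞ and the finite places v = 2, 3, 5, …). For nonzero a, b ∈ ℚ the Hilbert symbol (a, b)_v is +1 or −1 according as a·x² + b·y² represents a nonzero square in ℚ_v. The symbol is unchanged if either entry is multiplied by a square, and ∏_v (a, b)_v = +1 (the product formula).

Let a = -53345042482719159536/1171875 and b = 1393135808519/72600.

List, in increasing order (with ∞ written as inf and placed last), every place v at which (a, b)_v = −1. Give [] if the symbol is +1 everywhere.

[2, 3]

Mod squares: a ≡ -357, b ≡ 714. Check v ∈ {∞, 2, 3, 5, 7, 11, 13, 17, 29, 41}.
v=2: v_2(a)=4, v_2(b)=-3; units ≡ 3, 5 (mod 8); ε·ε+αω+βω = 1·0+4·1+-3·1 ≡ 1  ⇒  (a,b)_2 = -1.
v=3: a=3^-1·(≡1), b=3^-1·(≡1) mod 3; (1|3)=+1, (1|3)=+1; (−1)^{-1·-1·1}·(+1)^-1·(+1)^-1 = -1.
v=13: a=13^4·(≡6), b=13^2·(≡12) mod 13; (6|13)=-1, (12|13)=+1; (−1)^{4·2·6}·(-1)^2·(+1)^4 = +1.
v=17: a=17^3·(≡2), b=17^1·(≡15) mod 17; (2|17)=+1, (15|17)=+1; (−1)^{3·1·8}·(+1)^1·(+1)^3 = +1.
v=5: a=5^-8·(≡3), b=5^-2·(≡1) mod 5; (3|5)=-1, (1|5)=+1; (−1)^{-8·-2·2}·(-1)^-2·(+1)^-8 = +1.
v=41: a=41^2·(≡27), b=41^2·(≡11) mod 41; (27|41)=-1, (11|41)=-1; (−1)^{2·2·20}·(-1)^2·(-1)^2 = +1.
v=29: a=29^2·(≡13), b=29^2·(≡3) mod 29; (13|29)=+1, (3|29)=-1; (−1)^{2·2·14}·(+1)^2·(-1)^2 = +1.
v=∞: -357 < 0 and 714 > 0  ⇒  (a,b)_∞ = +1.
v=7: a=7^5·(≡6), b=7^3·(≡1) mod 7; (6|7)=-1, (1|7)=+1; (−1)^{5·3·3}·(-1)^3·(+1)^5 = +1.
v=11: a=11^0·(≡10), b=11^-2·(≡8) mod 11; (10|11)=-1, (8|11)=-1; (−1)^{0·-2·5}·(-1)^-2·(-1)^0 = +1.
|Ram(-357, 714)| = 2, even; anisotropic at {2, 3}.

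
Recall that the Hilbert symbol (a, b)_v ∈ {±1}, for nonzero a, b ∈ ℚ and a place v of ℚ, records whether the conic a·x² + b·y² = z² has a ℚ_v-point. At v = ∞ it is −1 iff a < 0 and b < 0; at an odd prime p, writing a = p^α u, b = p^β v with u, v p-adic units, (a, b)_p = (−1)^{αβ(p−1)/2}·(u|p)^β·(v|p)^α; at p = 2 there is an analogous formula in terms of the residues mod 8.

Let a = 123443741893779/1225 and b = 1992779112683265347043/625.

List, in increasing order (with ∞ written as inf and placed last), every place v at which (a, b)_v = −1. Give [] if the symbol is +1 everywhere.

[2, 23, 41, 53]

(a, b) ≡ (19, 849643) mod (ℚ^×)²; places V = {2, 3, 5, 7, 17, 19, 23, 41, 53, ∞}.
(a,b)_7: α=-2, u≡5; β=0, v≡4 (mod 7); (5|7)=-1, (4|7)=+1; sign (−1)^0·-1^0·+1^-2 = +1.
(a,b)_53: α=2, u≡31; β=3, v≡29 (mod 53); (31|53)=-1, (29|53)=+1; sign (−1)^0·-1^3·+1^2 = -1.
(a,b)_23: α=2, u≡15; β=3, v≡6 (mod 23); (15|23)=-1, (6|23)=+1; sign (−1)^0·-1^3·+1^2 = -1.
(a,b)_17: α=2, u≡1; β=3, v≡9 (mod 17); (1|17)=+1, (9|17)=+1; sign (−1)^0·+1^3·+1^2 = +1.
(a,b)_19: α=1, u≡1; β=2, v≡5 (mod 19); (1|19)=+1, (5|19)=+1; sign (−1)^0·+1^2·+1^1 = +1.
(a,b)_2: α=0, β=0; u≡3, v≡3 (mod 8); ε(u)ε(v)=1·1, αω(v)=0·1, βω(u)=0·1; sum ≡ 1  ⇒  -1.
(a,b)_41: α=2, u≡22; β=3, v≡10 (mod 41); (22|41)=-1, (10|41)=+1; sign (−1)^0·-1^3·+1^2 = -1.
(a,b)_∞: sgn(19)=+, sgn(849643)=+, so +1.
(a,b)_5: α=-2, u≡1; β=-4, v≡3 (mod 5); (1|5)=+1, (3|5)=-1; sign (−1)^0·+1^-4·-1^-2 = +1.
(a,b)_3: α=2, u≡1; β=2, v≡1 (mod 3); (1|3)=+1, (1|3)=+1; sign (−1)^0·+1^2·+1^2 = +1.
|Ram(19, 849643)| = 4, even; anisotropic at {2, 23, 41, 53}.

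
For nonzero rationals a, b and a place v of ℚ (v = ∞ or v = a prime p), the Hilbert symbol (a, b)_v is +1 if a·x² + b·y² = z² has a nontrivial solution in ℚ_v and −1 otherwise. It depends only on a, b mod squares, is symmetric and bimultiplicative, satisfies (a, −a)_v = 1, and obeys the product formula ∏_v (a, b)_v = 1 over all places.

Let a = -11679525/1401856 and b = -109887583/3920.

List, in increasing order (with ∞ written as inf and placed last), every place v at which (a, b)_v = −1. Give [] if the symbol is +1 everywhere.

(a, b) ≡ (-429, -1235) mod (ℚ^×)²; places V = {2, 3, 5, 7, 11, 13, 19, 23, 29, 37, ∞}.
(a,b)_2: α=-10, β=-4; u≡3, v≡5 (mod 8); ε(u)ε(v)=1·0, αω(v)=-10·1, βω(u)=-4·1; sum ≡ 0  ⇒  +1.
(a,b)_23: α=0, u≡6; β=2, v≡17 (mod 23); (6|23)=+1, (17|23)=-1; sign (−1)^0·+1^2·-1^0 = +1.
(a,b)_11: α=3, u≡5; β=0, v≡2 (mod 11); (5|11)=+1, (2|11)=-1; sign (−1)^0·+1^0·-1^3 = -1.
(a,b)_3: α=3, u≡1; β=0, v≡1 (mod 3); (1|3)=+1, (1|3)=+1; sign (−1)^0·+1^0·+1^3 = +1.
(a,b)_37: α=-2, u≡18; β=0, v≡31 (mod 37); (18|37)=-1, (31|37)=-1; sign (−1)^0·-1^0·-1^-2 = +1.
(a,b)_7: α=0, u≡3; β=-2, v≡2 (mod 7); (3|7)=-1, (2|7)=+1; sign (−1)^0·-1^-2·+1^0 = +1.
(a,b)_19: α=0, u≡8; β=1, v≡4 (mod 19); (8|19)=-1, (4|19)=+1; sign (−1)^0·-1^1·+1^0 = -1.
(a,b)_29: α=0, u≡9; β=2, v≡8 (mod 29); (9|29)=+1, (8|29)=-1; sign (−1)^0·+1^2·-1^0 = +1.
(a,b)_5: α=2, u≡4; β=-1, v≡3 (mod 5); (4|5)=+1, (3|5)=-1; sign (−1)^0·+1^-1·-1^2 = +1.
(a,b)_∞: sgn(-429)=−, sgn(-1235)=−, so -1.
(a,b)_13: α=1, u≡5; β=1, v≡3 (mod 13); (5|13)=-1, (3|13)=+1; sign (−1)^0·-1^1·+1^1 = -1.
|Ram(-429, -1235)| = 4, even; anisotropic at {11, 13, 19, ∞}.

[11, 13, 19, inf]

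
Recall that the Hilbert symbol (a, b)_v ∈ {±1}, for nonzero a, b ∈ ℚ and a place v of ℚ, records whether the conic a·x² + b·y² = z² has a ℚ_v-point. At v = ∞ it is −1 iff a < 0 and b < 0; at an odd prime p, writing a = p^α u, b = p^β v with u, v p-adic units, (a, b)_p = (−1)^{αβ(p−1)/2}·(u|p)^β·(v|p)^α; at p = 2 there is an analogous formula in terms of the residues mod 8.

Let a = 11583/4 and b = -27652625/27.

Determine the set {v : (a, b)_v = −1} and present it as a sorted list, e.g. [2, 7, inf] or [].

[3, 5, 7, 11, 13, 17]

(a, b) ≡ (143, -19635) mod (ℚ^×)²; places V = {2, 3, 5, 7, 11, 13, 17, ∞}.
(a,b)_17: α=0, u≡10; β=1, v≡2 (mod 17); (10|17)=-1, (2|17)=+1; sign (−1)^0·-1^1·+1^0 = -1.
(a,b)_3: α=4, u≡2; β=-3, v≡1 (mod 3); (2|3)=-1, (1|3)=+1; sign (−1)^0·-1^-3·+1^4 = -1.
(a,b)_13: α=1, u≡5; β=2, v≡6 (mod 13); (5|13)=-1, (6|13)=-1; sign (−1)^0·-1^2·-1^1 = -1.
(a,b)_7: α=0, u≡3; β=1, v≡2 (mod 7); (3|7)=-1, (2|7)=+1; sign (−1)^0·-1^1·+1^0 = -1.
(a,b)_∞: sgn(143)=+, sgn(-19635)=−, so +1.
(a,b)_2: α=-2, β=0; u≡7, v≡5 (mod 8); ε(u)ε(v)=1·0, αω(v)=-2·1, βω(u)=0·0; sum ≡ 0  ⇒  +1.
(a,b)_11: α=1, u≡2; β=1, v≡2 (mod 11); (2|11)=-1, (2|11)=-1; sign (−1)^1·-1^1·-1^1 = -1.
(a,b)_5: α=0, u≡2; β=3, v≡2 (mod 5); (2|5)=-1, (2|5)=-1; sign (−1)^0·-1^3·-1^0 = -1.
Ram(143, -19635) = {3, 5, 7, 11, 13, 17}; no ℚ_3-point on the conic.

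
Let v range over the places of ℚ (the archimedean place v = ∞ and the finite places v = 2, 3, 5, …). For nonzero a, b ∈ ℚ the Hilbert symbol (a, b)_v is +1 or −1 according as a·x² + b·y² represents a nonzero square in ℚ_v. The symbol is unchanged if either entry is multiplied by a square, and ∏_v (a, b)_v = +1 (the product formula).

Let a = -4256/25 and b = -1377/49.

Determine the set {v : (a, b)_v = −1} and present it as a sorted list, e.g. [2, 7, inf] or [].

[2, 17, 19, inf]

(a, b) ≡ (-266, -17) mod (ℚ^×)²; places V = {2, 3, 5, 7, 17, 19, ∞}.
(a,b)_2: α=5, β=0; u≡3, v≡7 (mod 8); ε(u)ε(v)=1·1, αω(v)=5·0, βω(u)=0·1; sum ≡ 1  ⇒  -1.
(a,b)_19: α=1, u≡7; β=0, v≡13 (mod 19); (7|19)=+1, (13|19)=-1; sign (−1)^0·+1^0·-1^1 = -1.
(a,b)_3: α=0, u≡1; β=4, v≡1 (mod 3); (1|3)=+1, (1|3)=+1; sign (−1)^0·+1^4·+1^0 = +1.
(a,b)_∞: sgn(-266)=−, sgn(-17)=−, so -1.
(a,b)_7: α=1, u≡2; β=-2, v≡2 (mod 7); (2|7)=+1, (2|7)=+1; sign (−1)^0·+1^-2·+1^1 = +1.
(a,b)_17: α=0, u≡12; β=1, v≡15 (mod 17); (12|17)=-1, (15|17)=+1; sign (−1)^0·-1^1·+1^0 = -1.
(a,b)_5: α=-2, u≡4; β=0, v≡2 (mod 5); (4|5)=+1, (2|5)=-1; sign (−1)^0·+1^0·-1^-2 = +1.
Ram(-266, -17) = {2, 17, 19, ∞}; no ℚ_2-point on the conic.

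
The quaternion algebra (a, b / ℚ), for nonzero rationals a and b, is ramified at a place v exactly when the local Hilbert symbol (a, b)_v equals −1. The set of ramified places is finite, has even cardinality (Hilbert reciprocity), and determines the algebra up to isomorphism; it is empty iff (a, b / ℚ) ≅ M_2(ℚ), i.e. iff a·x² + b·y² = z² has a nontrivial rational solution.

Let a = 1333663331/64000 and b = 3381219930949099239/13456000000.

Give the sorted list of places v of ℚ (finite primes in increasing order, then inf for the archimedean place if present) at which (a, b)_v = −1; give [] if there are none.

[2, 3, 11, 13]

Mod squares: a ≡ 110, b ≡ 39. Check v ∈ {∞, 2, 3, 5, 7, 11, 13, 17, 29}.
v=2: v_2(a)=-9, v_2(b)=-10; units ≡ 7, 7 (mod 8); ε·ε+αω+βω = 1·1+-9·0+-10·0 ≡ 1  ⇒  (a,b)_2 = -1.
v=∞: 110 > 0 and 39 > 0  ⇒  (a,b)_∞ = +1.
v=17: a=17^0·(≡13), b=17^2·(≡6) mod 17; (13|17)=+1, (6|17)=-1; (−1)^{0·2·8}·(+1)^2·(-1)^0 = +1.
v=29: a=29^0·(≡22), b=29^-2·(≡10) mod 29; (22|29)=+1, (10|29)=-1; (−1)^{0·-2·14}·(+1)^-2·(-1)^0 = +1.
v=7: a=7^2·(≡5), b=7^2·(≡1) mod 7; (5|7)=-1, (1|7)=+1; (−1)^{2·2·3}·(-1)^2·(+1)^2 = +1.
v=5: a=5^-3·(≡3), b=5^-6·(≡1) mod 5; (3|5)=-1, (1|5)=+1; (−1)^{-3·-6·2}·(-1)^-6·(+1)^-3 = +1.
v=11: a=11^5·(≡10), b=11^8·(≡7) mod 11; (10|11)=-1, (7|11)=-1; (−1)^{5·8·5}·(-1)^8·(-1)^5 = -1.
v=3: a=3^0·(≡2), b=3^1·(≡1) mod 3; (2|3)=-1, (1|3)=+1; (−1)^{0·1·1}·(-1)^1·(+1)^0 = -1.
v=13: a=13^2·(≡5), b=13^5·(≡4) mod 13; (5|13)=-1, (4|13)=+1; (−1)^{2·5·6}·(-1)^5·(+1)^2 = -1.
(110, 39 / ℚ) ramifies at {2, 3, 11, 13}: a division algebra.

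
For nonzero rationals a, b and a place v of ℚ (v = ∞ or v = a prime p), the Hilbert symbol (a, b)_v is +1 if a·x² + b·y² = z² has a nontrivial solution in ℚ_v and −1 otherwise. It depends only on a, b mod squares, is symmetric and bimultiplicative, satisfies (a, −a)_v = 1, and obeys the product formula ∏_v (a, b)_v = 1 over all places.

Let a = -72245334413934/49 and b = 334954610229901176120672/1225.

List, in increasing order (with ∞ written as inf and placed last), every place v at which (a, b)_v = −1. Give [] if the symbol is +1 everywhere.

[2, 23]

Mod squares: a ≡ -2268766, b ≡ 38. Check v ∈ {∞, 2, 3, 5, 7, 11, 19, 23, 31, 37, 43}.
v=19: a=19^2·(≡5), b=19^3·(≡2) mod 19; (5|19)=+1, (2|19)=-1; (−1)^{2·3·9}·(+1)^3·(-1)^2 = +1.
v=31: a=31^1·(≡2), b=31^2·(≡19) mod 31; (2|31)=+1, (19|31)=+1; (−1)^{1·2·15}·(+1)^2·(+1)^1 = +1.
v=∞: -2268766 < 0 and 38 > 0  ⇒  (a,b)_∞ = +1.
v=23: a=23^1·(≡7), b=23^2·(≡10) mod 23; (7|23)=-1, (10|23)=-1; (−1)^{1·2·11}·(-1)^2·(-1)^1 = -1.
v=11: a=11^2·(≡6), b=11^4·(≡1) mod 11; (6|11)=-1, (1|11)=+1; (−1)^{2·4·5}·(-1)^4·(+1)^2 = +1.
v=43: a=43^1·(≡12), b=43^2·(≡23) mod 43; (12|43)=-1, (23|43)=+1; (−1)^{1·2·21}·(-1)^2·(+1)^1 = +1.
v=37: a=37^1·(≡16), b=37^2·(≡4) mod 37; (16|37)=+1, (4|37)=+1; (−1)^{1·2·18}·(+1)^2·(+1)^1 = +1.
v=5: a=5^0·(≡4), b=5^-2·(≡3) mod 5; (4|5)=+1, (3|5)=-1; (−1)^{0·-2·2}·(+1)^-2·(-1)^0 = +1.
v=7: a=7^-2·(≡4), b=7^-2·(≡6) mod 7; (4|7)=+1, (6|7)=-1; (−1)^{-2·-2·3}·(+1)^-2·(-1)^-2 = +1.
v=3: a=3^6·(≡2), b=3^4·(≡2) mod 3; (2|3)=-1, (2|3)=-1; (−1)^{6·4·1}·(-1)^4·(-1)^6 = +1.
v=2: v_2(a)=1, v_2(b)=5; units ≡ 1, 3 (mod 8); ε·ε+αω+βω = 0·1+1·1+5·0 ≡ 1  ⇒  (a,b)_2 = -1.
(-2268766, 38 / ℚ) ramifies at {2, 23}: a division algebra.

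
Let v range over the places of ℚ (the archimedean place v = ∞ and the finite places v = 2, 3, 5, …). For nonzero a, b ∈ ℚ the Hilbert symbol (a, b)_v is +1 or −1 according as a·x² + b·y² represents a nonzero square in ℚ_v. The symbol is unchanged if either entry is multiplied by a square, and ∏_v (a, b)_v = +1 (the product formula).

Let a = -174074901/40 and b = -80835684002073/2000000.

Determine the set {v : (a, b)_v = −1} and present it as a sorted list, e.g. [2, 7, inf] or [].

(a, b) ≡ (-4290, -66) mod (ℚ^×)²; places V = {2, 3, 5, 7, 11, 13, ∞}.
(a,b)_∞: sgn(-4290)=−, sgn(-66)=−, so -1.
(a,b)_3: α=1, u≡1; β=7, v≡2 (mod 3); (1|3)=+1, (2|3)=-1; sign (−1)^1·+1^7·-1^1 = +1.
(a,b)_7: α=4, u≡1; β=6, v≡1 (mod 7); (1|7)=+1, (1|7)=+1; sign (−1)^0·+1^6·+1^4 = +1.
(a,b)_13: α=3, u≡2; β=4, v≡10 (mod 13); (2|13)=-1, (10|13)=+1; sign (−1)^0·-1^4·+1^3 = +1.
(a,b)_2: α=-3, β=-7; u≡7, v≡7 (mod 8); ε(u)ε(v)=1·1, αω(v)=-3·0, βω(u)=-7·0; sum ≡ 1  ⇒  -1.
(a,b)_11: α=1, u≡7; β=1, v≡9 (mod 11); (7|11)=-1, (9|11)=+1; sign (−1)^1·-1^1·+1^1 = +1.
(a,b)_5: α=-1, u≡3; β=-6, v≡4 (mod 5); (3|5)=-1, (4|5)=+1; sign (−1)^0·-1^-6·+1^-1 = +1.
|Ram(-4290, -66)| = 2, even; anisotropic at {2, ∞}.

[2, inf]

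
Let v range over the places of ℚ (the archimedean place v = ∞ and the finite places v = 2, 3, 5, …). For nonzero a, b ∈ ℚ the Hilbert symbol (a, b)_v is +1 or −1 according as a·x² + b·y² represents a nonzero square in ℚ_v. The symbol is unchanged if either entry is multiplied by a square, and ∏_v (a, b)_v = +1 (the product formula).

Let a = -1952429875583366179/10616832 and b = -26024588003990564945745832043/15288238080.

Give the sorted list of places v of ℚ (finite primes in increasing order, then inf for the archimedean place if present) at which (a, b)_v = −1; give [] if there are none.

[5, 19, 29, inf]

(a, b) ≡ (-182, -35815) mod (ℚ^×)²; places V = {2, 3, 5, 7, 11, 13, 19, 29, ∞}.
(a,b)_29: α=2, u≡19; β=3, v≡8 (mod 29); (19|29)=-1, (8|29)=-1; sign (−1)^0·-1^3·-1^2 = -1.
(a,b)_19: α=2, u≡18; β=3, v≡15 (mod 19); (18|19)=-1, (15|19)=-1; sign (−1)^0·-1^3·-1^2 = -1.
(a,b)_2: α=-17, β=-22; u≡5, v≡1 (mod 8); ε(u)ε(v)=0·0, αω(v)=-17·0, βω(u)=-22·1; sum ≡ 0  ⇒  +1.
(a,b)_13: α=7, u≡12; β=11, v≡12 (mod 13); (12|13)=+1, (12|13)=+1; sign (−1)^0·+1^11·+1^7 = +1.
(a,b)_7: α=1, u≡1; β=2, v≡2 (mod 7); (1|7)=+1, (2|7)=+1; sign (−1)^0·+1^2·+1^1 = +1.
(a,b)_5: α=0, u≡3; β=-1, v≡2 (mod 5); (3|5)=-1, (2|5)=-1; sign (−1)^0·-1^-1·-1^0 = -1.
(a,b)_∞: sgn(-182)=−, sgn(-35815)=−, so -1.
(a,b)_3: α=-4, u≡1; β=-6, v≡2 (mod 3); (1|3)=+1, (2|3)=-1; sign (−1)^0·+1^-6·-1^-4 = +1.
(a,b)_11: α=4, u≡1; β=6, v≡9 (mod 11); (1|11)=+1, (9|11)=+1; sign (−1)^0·+1^6·+1^4 = +1.
|Ram(-182, -35815)| = 4, even; anisotropic at {5, 19, 29, ∞}.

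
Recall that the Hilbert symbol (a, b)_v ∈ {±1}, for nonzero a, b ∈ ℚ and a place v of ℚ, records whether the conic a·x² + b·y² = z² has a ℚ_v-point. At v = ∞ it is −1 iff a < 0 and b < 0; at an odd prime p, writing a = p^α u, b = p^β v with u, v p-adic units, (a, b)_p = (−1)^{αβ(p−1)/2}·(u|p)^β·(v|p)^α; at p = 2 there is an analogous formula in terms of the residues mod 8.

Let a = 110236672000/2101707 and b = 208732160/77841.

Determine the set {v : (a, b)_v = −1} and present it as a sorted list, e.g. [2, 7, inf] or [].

Mod squares: a ≡ 390, b ≡ 65. Check v ∈ {∞, 2, 3, 5, 7, 13, 31}.
v=5: a=5^3·(≡3), b=5^1·(≡2) mod 5; (3|5)=-1, (2|5)=-1; (−1)^{3·1·2}·(-1)^1·(-1)^3 = +1.
v=13: a=13^3·(≡3), b=13^1·(≡2) mod 13; (3|13)=+1, (2|13)=-1; (−1)^{3·1·6}·(+1)^1·(-1)^3 = -1.
v=7: a=7^2·(≡5), b=7^2·(≡4) mod 7; (5|7)=-1, (4|7)=+1; (−1)^{2·2·3}·(-1)^2·(+1)^2 = +1.
v=∞: 390 > 0 and 65 > 0  ⇒  (a,b)_∞ = +1.
v=2: v_2(a)=13, v_2(b)=16; units ≡ 3, 1 (mod 8); ε·ε+αω+βω = 1·0+13·0+16·1 ≡ 0  ⇒  (a,b)_2 = +1.
v=3: a=3^-7·(≡1), b=3^-4·(≡2) mod 3; (1|3)=+1, (2|3)=-1; (−1)^{-7·-4·1}·(+1)^-4·(-1)^-7 = -1.
v=31: a=31^-2·(≡19), b=31^-2·(≡22) mod 31; (19|31)=+1, (22|31)=-1; (−1)^{-2·-2·15}·(+1)^-2·(-1)^-2 = +1.
Ram(390, 65) = {3, 13}; no ℚ_3-point on the conic.

[3, 13]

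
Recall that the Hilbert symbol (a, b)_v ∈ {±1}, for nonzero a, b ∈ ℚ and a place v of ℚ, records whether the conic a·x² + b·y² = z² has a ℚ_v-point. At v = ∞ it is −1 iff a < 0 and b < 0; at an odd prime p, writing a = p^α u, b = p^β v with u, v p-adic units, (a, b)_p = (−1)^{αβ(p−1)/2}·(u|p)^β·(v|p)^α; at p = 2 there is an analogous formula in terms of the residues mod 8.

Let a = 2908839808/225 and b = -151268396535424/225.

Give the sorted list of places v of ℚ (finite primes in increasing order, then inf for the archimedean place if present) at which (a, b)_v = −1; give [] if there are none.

(a, b) ≡ (238, -874) mod (ℚ^×)²; places V = {2, 3, 5, 7, 17, 19, 23, ∞}.
(a,b)_∞: sgn(238)=+, sgn(-874)=−, so +1.
(a,b)_17: α=1, u≡7; β=2, v≡7 (mod 17); (7|17)=-1, (7|17)=-1; sign (−1)^0·-1^2·-1^1 = -1.
(a,b)_7: α=1, u≡5; β=2, v≡4 (mod 7); (5|7)=-1, (4|7)=+1; sign (−1)^0·-1^2·+1^1 = +1.
(a,b)_5: α=-2, u≡2; β=-2, v≡4 (mod 5); (2|5)=-1, (4|5)=+1; sign (−1)^0·-1^-2·+1^-2 = +1.
(a,b)_2: α=7, β=7; u≡7, v≡3 (mod 8); ε(u)ε(v)=1·1, αω(v)=7·1, βω(u)=7·0; sum ≡ 0  ⇒  +1.
(a,b)_19: α=2, u≡13; β=3, v≡6 (mod 19); (13|19)=-1, (6|19)=+1; sign (−1)^0·-1^3·+1^2 = -1.
(a,b)_23: α=2, u≡13; β=3, v≡1 (mod 23); (13|23)=+1, (1|23)=+1; sign (−1)^0·+1^3·+1^2 = +1.
(a,b)_3: α=-2, u≡1; β=-2, v≡2 (mod 3); (1|3)=+1, (2|3)=-1; sign (−1)^0·+1^-2·-1^-2 = +1.
(238, -874 / ℚ) ramifies at {17, 19}: a division algebra.

[17, 19]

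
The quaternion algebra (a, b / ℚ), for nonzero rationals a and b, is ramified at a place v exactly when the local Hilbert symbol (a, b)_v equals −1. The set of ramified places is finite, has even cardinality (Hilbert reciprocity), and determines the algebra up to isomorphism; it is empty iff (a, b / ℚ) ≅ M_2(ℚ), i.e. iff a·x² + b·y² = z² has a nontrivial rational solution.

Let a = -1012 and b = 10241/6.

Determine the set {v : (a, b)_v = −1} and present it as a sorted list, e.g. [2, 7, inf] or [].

[3, 19]

(a, b) ≡ (-253, 1254) mod (ℚ^×)²; places V = {2, 3, 7, 11, 19, 23, ∞}.
(a,b)_19: α=0, u≡14; β=1, v≡17 (mod 19); (14|19)=-1, (17|19)=+1; sign (−1)^0·-1^1·+1^0 = -1.
(a,b)_∞: sgn(-253)=−, sgn(1254)=+, so +1.
(a,b)_23: α=1, u≡2; β=0, v≡1 (mod 23); (2|23)=+1, (1|23)=+1; sign (−1)^0·+1^0·+1^1 = +1.
(a,b)_7: α=0, u≡3; β=2, v≡1 (mod 7); (3|7)=-1, (1|7)=+1; sign (−1)^0·-1^2·+1^0 = +1.
(a,b)_3: α=0, u≡2; β=-1, v≡1 (mod 3); (2|3)=-1, (1|3)=+1; sign (−1)^0·-1^-1·+1^0 = -1.
(a,b)_2: α=2, β=-1; u≡3, v≡3 (mod 8); ε(u)ε(v)=1·1, αω(v)=2·1, βω(u)=-1·1; sum ≡ 0  ⇒  +1.
(a,b)_11: α=1, u≡7; β=1, v≡3 (mod 11); (7|11)=-1, (3|11)=+1; sign (−1)^1·-1^1·+1^1 = +1.
(-253, 1254 / ℚ) ramifies at {3, 19}: a division algebra.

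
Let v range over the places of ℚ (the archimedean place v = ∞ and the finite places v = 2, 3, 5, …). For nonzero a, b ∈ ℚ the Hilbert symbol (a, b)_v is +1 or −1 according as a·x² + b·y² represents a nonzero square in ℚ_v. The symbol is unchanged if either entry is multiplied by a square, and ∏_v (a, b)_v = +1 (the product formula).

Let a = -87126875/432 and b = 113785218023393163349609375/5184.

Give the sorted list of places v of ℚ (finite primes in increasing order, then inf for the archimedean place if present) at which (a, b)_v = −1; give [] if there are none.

[2, 11, 19, 29]

(a, b) ≡ (-418209, 9367) mod (ℚ^×)²; places V = {2, 3, 5, 11, 17, 19, 23, 29, ∞}.
(a,b)_29: α=1, u≡11; β=3, v≡4 (mod 29); (11|29)=-1, (4|29)=+1; sign (−1)^0·-1^3·+1^1 = -1.
(a,b)_3: α=-3, u≡1; β=-4, v≡1 (mod 3); (1|3)=+1, (1|3)=+1; sign (−1)^0·+1^-4·+1^-3 = +1.
(a,b)_19: α=1, u≡14; β=3, v≡8 (mod 19); (14|19)=-1, (8|19)=-1; sign (−1)^1·-1^3·-1^1 = -1.
(a,b)_2: α=-4, β=-6; u≡7, v≡7 (mod 8); ε(u)ε(v)=1·1, αω(v)=-4·0, βω(u)=-6·0; sum ≡ 1  ⇒  -1.
(a,b)_5: α=4, u≡1; β=10, v≡3 (mod 5); (1|5)=+1, (3|5)=-1; sign (−1)^0·+1^10·-1^4 = +1.
(a,b)_17: α=0, u≡9; β=1, v≡10 (mod 17); (9|17)=+1, (10|17)=-1; sign (−1)^0·+1^1·-1^0 = +1.
(a,b)_11: α=1, u≡8; β=4, v≡2 (mod 11); (8|11)=-1, (2|11)=-1; sign (−1)^0·-1^4·-1^1 = -1.
(a,b)_23: α=1, u≡5; β=4, v≡9 (mod 23); (5|23)=-1, (9|23)=+1; sign (−1)^0·-1^4·+1^1 = +1.
(a,b)_∞: sgn(-418209)=−, sgn(9367)=+, so +1.
|Ram(-418209, 9367)| = 4, even; anisotropic at {2, 11, 19, 29}.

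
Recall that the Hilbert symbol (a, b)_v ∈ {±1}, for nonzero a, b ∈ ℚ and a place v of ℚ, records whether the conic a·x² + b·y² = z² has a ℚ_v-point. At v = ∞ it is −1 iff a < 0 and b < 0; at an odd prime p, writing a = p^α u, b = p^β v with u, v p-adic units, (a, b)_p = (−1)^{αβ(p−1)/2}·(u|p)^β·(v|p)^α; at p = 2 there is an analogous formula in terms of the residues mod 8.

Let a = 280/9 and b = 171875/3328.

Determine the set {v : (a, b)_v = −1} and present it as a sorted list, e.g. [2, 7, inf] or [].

Mod squares: a ≡ 70, b ≡ 143. Check v ∈ {∞, 2, 3, 5, 7, 11, 13}.
v=7: a=7^1·(≡6), b=7^0·(≡6) mod 7; (6|7)=-1, (6|7)=-1; (−1)^{1·0·3}·(-1)^0·(-1)^1 = -1.
v=2: v_2(a)=3, v_2(b)=-8; units ≡ 3, 7 (mod 8); ε·ε+αω+βω = 1·1+3·0+-8·1 ≡ 1  ⇒  (a,b)_2 = -1.
v=11: a=11^0·(≡3), b=11^1·(≡10) mod 11; (3|11)=+1, (10|11)=-1; (−1)^{0·1·5}·(+1)^1·(-1)^0 = +1.
v=13: a=13^0·(≡8), b=13^-1·(≡6) mod 13; (8|13)=-1, (6|13)=-1; (−1)^{0·-1·6}·(-1)^-1·(-1)^0 = -1.
v=∞: 70 > 0 and 143 > 0  ⇒  (a,b)_∞ = +1.
v=5: a=5^1·(≡4), b=5^6·(≡2) mod 5; (4|5)=+1, (2|5)=-1; (−1)^{1·6·2}·(+1)^6·(-1)^1 = -1.
v=3: a=3^-2·(≡1), b=3^0·(≡2) mod 3; (1|3)=+1, (2|3)=-1; (−1)^{-2·0·1}·(+1)^0·(-1)^-2 = +1.
|Ram(70, 143)| = 4, even; anisotropic at {2, 5, 7, 13}.

[2, 5, 7, 13]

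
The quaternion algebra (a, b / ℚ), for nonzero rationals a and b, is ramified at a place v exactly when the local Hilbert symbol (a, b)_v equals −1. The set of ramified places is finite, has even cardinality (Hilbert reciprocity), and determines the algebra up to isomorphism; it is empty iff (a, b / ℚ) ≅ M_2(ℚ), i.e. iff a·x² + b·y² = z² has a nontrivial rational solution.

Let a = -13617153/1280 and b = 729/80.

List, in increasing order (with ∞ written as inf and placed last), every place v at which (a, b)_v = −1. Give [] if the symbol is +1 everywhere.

(a, b) ≡ (-840565, 5) mod (ℚ^×)²; places V = {2, 3, 5, 11, 17, 29, 31, ∞}.
(a,b)_3: α=4, u≡2; β=6, v≡2 (mod 3); (2|3)=-1, (2|3)=-1; sign (−1)^0·-1^6·-1^4 = +1.
(a,b)_17: α=1, u≡13; β=0, v≡14 (mod 17); (13|17)=+1, (14|17)=-1; sign (−1)^0·+1^0·-1^1 = -1.
(a,b)_31: α=1, u≡18; β=0, v≡25 (mod 31); (18|31)=+1, (25|31)=+1; sign (−1)^0·+1^0·+1^1 = +1.
(a,b)_∞: sgn(-840565)=−, sgn(5)=+, so +1.
(a,b)_11: α=1, u≡7; β=0, v≡1 (mod 11); (7|11)=-1, (1|11)=+1; sign (−1)^0·-1^0·+1^1 = +1.
(a,b)_5: α=-1, u≡2; β=-1, v≡4 (mod 5); (2|5)=-1, (4|5)=+1; sign (−1)^0·-1^-1·+1^-1 = -1.
(a,b)_2: α=-8, β=-4; u≡3, v≡5 (mod 8); ε(u)ε(v)=1·0, αω(v)=-8·1, βω(u)=-4·1; sum ≡ 0  ⇒  +1.
(a,b)_29: α=1, u≡10; β=0, v≡16 (mod 29); (10|29)=-1, (16|29)=+1; sign (−1)^0·-1^0·+1^1 = +1.
(-840565, 5 / ℚ) ramifies at {5, 17}: a division algebra.

[5, 17]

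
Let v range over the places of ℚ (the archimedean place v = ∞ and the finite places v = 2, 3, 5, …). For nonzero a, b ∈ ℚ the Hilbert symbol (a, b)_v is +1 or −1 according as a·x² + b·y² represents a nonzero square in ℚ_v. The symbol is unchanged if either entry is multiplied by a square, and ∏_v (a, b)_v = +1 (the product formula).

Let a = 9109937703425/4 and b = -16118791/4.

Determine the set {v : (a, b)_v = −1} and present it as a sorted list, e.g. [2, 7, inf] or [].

[13, 23]

(a, b) ≡ (713, -16118791) mod (ℚ^×)²; places V = {2, 5, 13, 23, 31, 37, 47, ∞}.
(a,b)_31: α=1, u≡24; β=1, v≡16 (mod 31); (24|31)=-1, (16|31)=+1; sign (−1)^1·-1^1·+1^1 = +1.
(a,b)_37: α=2, u≡11; β=1, v≡8 (mod 37); (11|37)=+1, (8|37)=-1; sign (−1)^0·+1^1·-1^2 = +1.
(a,b)_5: α=2, u≡3; β=0, v≡1 (mod 5); (3|5)=-1, (1|5)=+1; sign (−1)^0·-1^0·+1^2 = +1.
(a,b)_2: α=-2, β=-2; u≡1, v≡1 (mod 8); ε(u)ε(v)=0·0, αω(v)=-2·0, βω(u)=-2·0; sum ≡ 0  ⇒  +1.
(a,b)_13: α=2, u≡11; β=1, v≡5 (mod 13); (11|13)=-1, (5|13)=-1; sign (−1)^0·-1^1·-1^2 = -1.
(a,b)_23: α=1, u≡16; β=1, v≡4 (mod 23); (16|23)=+1, (4|23)=+1; sign (−1)^1·+1^1·+1^1 = -1.
(a,b)_∞: sgn(713)=+, sgn(-16118791)=−, so +1.
(a,b)_47: α=2, u≡34; β=1, v≡25 (mod 47); (34|47)=+1, (25|47)=+1; sign (−1)^0·+1^1·+1^2 = +1.
|Ram(713, -16118791)| = 2, even; anisotropic at {13, 23}.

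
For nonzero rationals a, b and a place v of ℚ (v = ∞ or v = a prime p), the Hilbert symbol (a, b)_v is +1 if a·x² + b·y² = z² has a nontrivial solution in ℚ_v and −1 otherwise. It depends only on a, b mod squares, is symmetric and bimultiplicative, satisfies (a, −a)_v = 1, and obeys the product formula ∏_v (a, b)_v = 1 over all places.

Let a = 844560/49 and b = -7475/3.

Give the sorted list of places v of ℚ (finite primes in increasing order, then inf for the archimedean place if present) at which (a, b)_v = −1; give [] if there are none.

[5, 13]

Mod squares: a ≡ 5865, b ≡ -897. Check v ∈ {∞, 2, 3, 5, 7, 13, 17, 23}.
v=13: a=13^0·(≡8), b=13^1·(≡12) mod 13; (8|13)=-1, (12|13)=+1; (−1)^{0·1·6}·(-1)^1·(+1)^0 = -1.
v=5: a=5^1·(≡3), b=5^2·(≡2) mod 5; (3|5)=-1, (2|5)=-1; (−1)^{1·2·2}·(-1)^2·(-1)^1 = -1.
v=23: a=23^1·(≡4), b=23^1·(≡22) mod 23; (4|23)=+1, (22|23)=-1; (−1)^{1·1·11}·(+1)^1·(-1)^1 = +1.
v=∞: 5865 > 0 and -897 < 0  ⇒  (a,b)_∞ = +1.
v=3: a=3^3·(≡2), b=3^-1·(≡1) mod 3; (2|3)=-1, (1|3)=+1; (−1)^{3·-1·1}·(-1)^-1·(+1)^3 = +1.
v=7: a=7^-2·(≡3), b=7^0·(≡5) mod 7; (3|7)=-1, (5|7)=-1; (−1)^{-2·0·3}·(-1)^0·(-1)^-2 = +1.
v=17: a=17^1·(≡14), b=17^0·(≡13) mod 17; (14|17)=-1, (13|17)=+1; (−1)^{1·0·8}·(-1)^0·(+1)^1 = +1.
v=2: v_2(a)=4, v_2(b)=0; units ≡ 1, 7 (mod 8); ε·ε+αω+βω = 0·1+4·0+0·0 ≡ 0  ⇒  (a,b)_2 = +1.
Ram(5865, -897) = {5, 13}; no ℚ_5-point on the conic.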